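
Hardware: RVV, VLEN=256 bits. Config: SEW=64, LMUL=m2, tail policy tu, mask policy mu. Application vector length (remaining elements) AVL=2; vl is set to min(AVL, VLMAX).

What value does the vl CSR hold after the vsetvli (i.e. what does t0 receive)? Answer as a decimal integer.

vl = 2

VLMAX = VLEN×LMUL/SEW = 256×2/64 = 8
vl = min(AVL, VLMAX) = min(2, 8) = 2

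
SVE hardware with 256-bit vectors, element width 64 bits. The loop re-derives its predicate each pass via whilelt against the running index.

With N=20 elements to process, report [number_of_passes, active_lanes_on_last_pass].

[iterations, last_vl] = [5, 4]

register lanes = 256/64 = 4
20 elements at 4/iter → 5 passes, remainder 4 on the last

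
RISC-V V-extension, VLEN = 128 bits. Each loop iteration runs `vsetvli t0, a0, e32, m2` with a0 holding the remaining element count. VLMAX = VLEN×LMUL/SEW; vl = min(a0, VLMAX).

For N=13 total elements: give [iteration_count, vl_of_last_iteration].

[iterations, last_vl] = [2, 5]

VLMAX = VLEN×LMUL/SEW = 128×2/32 = 8
N=13: ⌈13/8⌉ = 2 iters; last vl = 13 − 1×8 = 5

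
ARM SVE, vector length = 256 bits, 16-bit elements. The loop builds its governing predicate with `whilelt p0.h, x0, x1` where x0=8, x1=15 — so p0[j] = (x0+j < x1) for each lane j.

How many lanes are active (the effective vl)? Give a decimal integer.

vl = 7

lane count: 256 div 16 = 16
whilelt: lane j active iff 8+j < 15 → j < 7 → 7 active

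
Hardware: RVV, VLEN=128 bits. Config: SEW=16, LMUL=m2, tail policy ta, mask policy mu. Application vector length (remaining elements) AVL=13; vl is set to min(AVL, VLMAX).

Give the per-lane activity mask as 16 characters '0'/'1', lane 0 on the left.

lanes per group: 128·2/16 = 16
AVL=13 ≤ VLMAX=16, so vl = 13
bits (lane 0 leftmost): 1111111111111000

predicate = 1111111111111000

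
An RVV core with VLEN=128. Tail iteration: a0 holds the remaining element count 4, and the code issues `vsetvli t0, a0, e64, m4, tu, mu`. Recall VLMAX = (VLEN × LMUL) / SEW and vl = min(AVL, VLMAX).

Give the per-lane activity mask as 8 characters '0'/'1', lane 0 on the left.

predicate = 11110000

lanes per group: 128·4/64 = 8
vl = min(AVL, VLMAX) = min(4, 8) = 4
bits (lane 0 leftmost): 11110000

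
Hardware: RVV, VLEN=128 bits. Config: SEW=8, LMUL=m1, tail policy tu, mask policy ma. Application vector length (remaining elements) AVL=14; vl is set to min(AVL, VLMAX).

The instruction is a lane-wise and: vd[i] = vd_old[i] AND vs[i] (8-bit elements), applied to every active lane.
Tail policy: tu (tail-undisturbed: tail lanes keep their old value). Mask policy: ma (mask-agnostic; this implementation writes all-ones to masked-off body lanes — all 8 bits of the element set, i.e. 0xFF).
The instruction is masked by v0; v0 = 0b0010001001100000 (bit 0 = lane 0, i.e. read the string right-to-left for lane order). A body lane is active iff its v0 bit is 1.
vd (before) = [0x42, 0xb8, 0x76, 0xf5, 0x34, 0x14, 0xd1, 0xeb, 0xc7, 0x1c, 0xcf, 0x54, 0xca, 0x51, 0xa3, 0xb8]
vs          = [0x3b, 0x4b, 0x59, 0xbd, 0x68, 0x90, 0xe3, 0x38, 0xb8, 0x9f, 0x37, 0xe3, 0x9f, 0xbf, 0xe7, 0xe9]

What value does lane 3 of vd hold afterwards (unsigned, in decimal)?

VLMAX = VLEN×LMUL/SEW = 128×1/8 = 16
vl = min(AVL, VLMAX) = min(14, 16) = 14
  i=0: mask-off/ones → 255
  i=1: mask-off/ones → 255
  i=2: mask-off/ones → 255
  i=3: mask-off/ones → 255
  i=4: mask-off/ones → 255
  i=5: and(0x14,0x90) → 16
  i=6: and(0xd1,0xe3) → 193
  i=7: mask-off/ones → 255
  i=8: mask-off/ones → 255
  i=9: and(0x1c,0x9f) → 28
  i=10: mask-off/ones → 255
  i=11: mask-off/ones → 255
  i=12: mask-off/ones → 255
  i=13: and(0x51,0xbf) → 17
  i=14: tail/keep → 163
  i=15: tail/keep → 184

vd[3] = 255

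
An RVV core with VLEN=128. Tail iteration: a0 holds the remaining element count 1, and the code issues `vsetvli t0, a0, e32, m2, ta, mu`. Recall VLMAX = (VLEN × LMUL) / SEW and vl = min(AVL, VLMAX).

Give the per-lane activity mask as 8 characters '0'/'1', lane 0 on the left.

VLMAX = (128 × 2) / 32 = 8 lanes
vl ← min(1, 8) = 1
bits (lane 0 leftmost): 10000000

predicate = 10000000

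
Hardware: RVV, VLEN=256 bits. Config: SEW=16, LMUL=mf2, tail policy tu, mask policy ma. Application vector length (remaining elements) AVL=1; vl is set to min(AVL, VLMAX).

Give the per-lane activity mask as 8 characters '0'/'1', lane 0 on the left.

VLMAX = VLEN×LMUL/SEW = 256×1/2/16 = 8
vl = min(AVL, VLMAX) = min(1, 8) = 1
bits (lane 0 leftmost): 10000000

predicate = 10000000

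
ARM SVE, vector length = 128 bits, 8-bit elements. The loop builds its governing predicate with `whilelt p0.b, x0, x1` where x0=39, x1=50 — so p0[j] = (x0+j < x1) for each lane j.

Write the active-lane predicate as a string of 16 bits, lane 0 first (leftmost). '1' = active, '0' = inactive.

register lanes = 128/8 = 16
p0[j] = (39+j < 50); true for j=0..10 → 11 lanes set
bits (lane 0 leftmost): 1111111111100000

predicate = 1111111111100000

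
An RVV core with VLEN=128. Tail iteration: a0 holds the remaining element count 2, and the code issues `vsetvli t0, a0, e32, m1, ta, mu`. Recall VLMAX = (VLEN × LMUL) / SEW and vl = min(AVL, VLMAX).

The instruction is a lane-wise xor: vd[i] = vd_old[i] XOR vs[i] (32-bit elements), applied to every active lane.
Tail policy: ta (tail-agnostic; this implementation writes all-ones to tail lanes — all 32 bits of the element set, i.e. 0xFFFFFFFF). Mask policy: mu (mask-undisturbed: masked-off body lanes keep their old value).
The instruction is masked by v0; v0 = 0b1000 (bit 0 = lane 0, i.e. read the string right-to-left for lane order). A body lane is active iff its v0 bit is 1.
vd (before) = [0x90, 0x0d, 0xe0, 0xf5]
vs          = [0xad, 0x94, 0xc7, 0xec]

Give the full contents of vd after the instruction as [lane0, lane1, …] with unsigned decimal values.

vd = [144, 13, 4294967295, 4294967295]

lanes per group: 128·1/32 = 4
vl ← min(2, 4) = 2
[0] mask-off/keep = 0x90
[1] mask-off/keep = 0x0d
[2] tail/ones = 0xffffffff
[3] tail/ones = 0xffffffff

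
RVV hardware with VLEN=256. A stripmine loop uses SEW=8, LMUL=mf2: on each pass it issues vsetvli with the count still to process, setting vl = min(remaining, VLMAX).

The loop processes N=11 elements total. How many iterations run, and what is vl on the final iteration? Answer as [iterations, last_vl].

[iterations, last_vl] = [1, 11]

VLMAX = VLEN×LMUL/SEW = 256×1/2/8 = 16
iterations = ceil(11/16) = 1; final-pass vl = 11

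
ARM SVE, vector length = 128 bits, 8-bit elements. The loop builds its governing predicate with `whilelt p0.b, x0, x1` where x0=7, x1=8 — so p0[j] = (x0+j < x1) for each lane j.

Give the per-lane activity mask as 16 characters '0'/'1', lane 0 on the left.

predicate = 1000000000000000

128-bit reg / 8-bit elem → 16 lanes
whilelt: lane j active iff 7+j < 8 → j < 1 → 1 active
bits (lane 0 leftmost): 1000000000000000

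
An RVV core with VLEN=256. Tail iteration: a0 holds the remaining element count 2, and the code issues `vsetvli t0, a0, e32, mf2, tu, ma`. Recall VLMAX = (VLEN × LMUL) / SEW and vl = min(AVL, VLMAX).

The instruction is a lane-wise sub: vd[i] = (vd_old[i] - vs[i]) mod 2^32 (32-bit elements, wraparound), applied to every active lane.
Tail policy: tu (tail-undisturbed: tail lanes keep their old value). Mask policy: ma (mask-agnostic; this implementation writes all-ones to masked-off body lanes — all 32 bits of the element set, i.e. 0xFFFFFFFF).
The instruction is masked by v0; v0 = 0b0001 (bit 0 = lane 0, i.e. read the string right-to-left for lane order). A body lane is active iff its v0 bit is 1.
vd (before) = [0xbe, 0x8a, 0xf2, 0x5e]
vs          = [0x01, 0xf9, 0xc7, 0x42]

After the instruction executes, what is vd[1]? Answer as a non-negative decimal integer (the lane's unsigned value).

VLMAX = (256 × 1/2) / 32 = 4 lanes
vl = min(AVL, VLMAX) = min(2, 4) = 2
[0] sub(0xbe,0x01) = 0xbd
[1] mask-off/ones = 0xffffffff
[2] tail/keep = 0xf2
[3] tail/keep = 0x5e

vd[1] = 4294967295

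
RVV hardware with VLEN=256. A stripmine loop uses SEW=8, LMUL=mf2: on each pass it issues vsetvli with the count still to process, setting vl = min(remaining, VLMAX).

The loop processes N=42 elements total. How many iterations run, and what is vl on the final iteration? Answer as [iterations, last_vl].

lanes per group: 256·1/2/8 = 16
N=42: ⌈42/16⌉ = 3 iters; last vl = 42 − 2×16 = 10

[iterations, last_vl] = [3, 10]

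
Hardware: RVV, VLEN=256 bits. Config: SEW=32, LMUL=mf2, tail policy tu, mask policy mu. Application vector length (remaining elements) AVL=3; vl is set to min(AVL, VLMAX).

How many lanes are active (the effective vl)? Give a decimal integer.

VLMAX = VLEN×LMUL/SEW = 256×1/2/32 = 4
vl ← min(3, 4) = 3

vl = 3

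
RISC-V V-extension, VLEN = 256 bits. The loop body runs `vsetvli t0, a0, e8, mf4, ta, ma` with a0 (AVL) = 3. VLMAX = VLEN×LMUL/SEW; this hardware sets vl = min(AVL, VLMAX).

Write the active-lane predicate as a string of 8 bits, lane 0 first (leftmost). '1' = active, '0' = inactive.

predicate = 11100000

VLMAX = VLEN×LMUL/SEW = 256×1/4/8 = 8
vl = min(AVL, VLMAX) = min(3, 8) = 3
bits (lane 0 leftmost): 11100000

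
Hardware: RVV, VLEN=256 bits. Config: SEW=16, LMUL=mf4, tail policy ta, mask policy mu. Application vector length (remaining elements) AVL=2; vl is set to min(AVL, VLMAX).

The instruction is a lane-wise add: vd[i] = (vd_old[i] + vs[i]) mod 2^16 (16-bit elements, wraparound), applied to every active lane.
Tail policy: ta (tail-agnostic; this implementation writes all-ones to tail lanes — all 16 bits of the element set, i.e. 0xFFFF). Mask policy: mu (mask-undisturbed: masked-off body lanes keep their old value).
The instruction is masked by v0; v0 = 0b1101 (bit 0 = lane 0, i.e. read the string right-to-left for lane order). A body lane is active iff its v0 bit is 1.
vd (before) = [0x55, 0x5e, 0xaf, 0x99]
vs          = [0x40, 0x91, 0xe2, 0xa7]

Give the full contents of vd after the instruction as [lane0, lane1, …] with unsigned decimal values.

vd = [149, 94, 65535, 65535]

VLMAX = (256 × 1/4) / 16 = 4 lanes
vl = min(AVL, VLMAX) = min(2, 4) = 2
vd[0] add(0x55,0x40) -> 0x95
vd[1] mask-off/keep -> 0x5e
vd[2] tail/ones -> 0xffff
vd[3] tail/ones -> 0xffff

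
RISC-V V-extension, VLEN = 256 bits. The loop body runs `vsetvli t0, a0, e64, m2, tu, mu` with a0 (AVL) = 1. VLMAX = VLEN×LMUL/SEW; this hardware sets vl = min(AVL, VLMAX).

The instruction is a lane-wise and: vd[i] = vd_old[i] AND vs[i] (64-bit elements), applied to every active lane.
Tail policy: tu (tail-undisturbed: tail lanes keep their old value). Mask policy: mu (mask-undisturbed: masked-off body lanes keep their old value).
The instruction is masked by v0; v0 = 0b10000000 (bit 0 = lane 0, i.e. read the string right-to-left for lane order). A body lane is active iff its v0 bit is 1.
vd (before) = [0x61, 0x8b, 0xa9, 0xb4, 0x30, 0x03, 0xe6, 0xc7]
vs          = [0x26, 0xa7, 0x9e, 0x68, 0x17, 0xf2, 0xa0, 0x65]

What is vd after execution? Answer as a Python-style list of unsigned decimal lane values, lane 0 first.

VLMAX = (256 × 2) / 64 = 8 lanes
AVL=1 ≤ VLMAX=8, so vl = 1
lane  0: mask-off/keep ⇒ 0x61
lane  1: tail/keep ⇒ 0x8b
lane  2: tail/keep ⇒ 0xa9
lane  3: tail/keep ⇒ 0xb4
lane  4: tail/keep ⇒ 0x30
lane  5: tail/keep ⇒ 0x03
lane  6: tail/keep ⇒ 0xe6
lane  7: tail/keep ⇒ 0xc7

vd = [97, 139, 169, 180, 48, 3, 230, 199]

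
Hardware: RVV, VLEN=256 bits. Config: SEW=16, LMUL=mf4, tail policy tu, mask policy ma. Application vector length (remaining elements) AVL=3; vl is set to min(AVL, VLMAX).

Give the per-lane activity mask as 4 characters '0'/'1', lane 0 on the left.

predicate = 1110

lanes per group: 256·1/4/16 = 4
AVL=3 ≤ VLMAX=4, so vl = 3
bits (lane 0 leftmost): 1110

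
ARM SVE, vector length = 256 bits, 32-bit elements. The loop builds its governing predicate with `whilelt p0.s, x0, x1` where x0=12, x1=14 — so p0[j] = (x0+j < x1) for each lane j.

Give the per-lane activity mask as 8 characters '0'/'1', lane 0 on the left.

predicate = 11000000

lane count: 256 div 32 = 8
whilelt: lane j active iff 12+j < 14 → j < 2 → 2 active
bits (lane 0 leftmost): 11000000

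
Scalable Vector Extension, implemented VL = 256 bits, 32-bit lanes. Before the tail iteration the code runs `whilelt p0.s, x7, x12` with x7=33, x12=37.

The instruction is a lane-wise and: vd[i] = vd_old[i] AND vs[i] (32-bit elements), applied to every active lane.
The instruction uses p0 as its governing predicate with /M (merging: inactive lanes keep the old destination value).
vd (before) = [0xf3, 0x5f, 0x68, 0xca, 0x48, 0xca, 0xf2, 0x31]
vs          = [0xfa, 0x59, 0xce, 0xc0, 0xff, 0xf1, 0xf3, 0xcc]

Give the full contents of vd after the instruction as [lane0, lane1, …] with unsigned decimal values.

lane count: 256 div 32 = 8
whilelt: lane j active iff 33+j < 37 → j < 4 → 4 active
vd[0] and(0xf3,0xfa) -> 0xf2
vd[1] and(0x5f,0x59) -> 0x59
vd[2] and(0x68,0xce) -> 0x48
vd[3] and(0xca,0xc0) -> 0xc0
vd[4] tail/keep -> 0x48
vd[5] tail/keep -> 0xca
vd[6] tail/keep -> 0xf2
vd[7] tail/keep -> 0x31

vd = [242, 89, 72, 192, 72, 202, 242, 49]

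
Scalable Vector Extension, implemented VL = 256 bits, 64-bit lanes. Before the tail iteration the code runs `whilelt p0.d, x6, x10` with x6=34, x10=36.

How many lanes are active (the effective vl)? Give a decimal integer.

vl = 2

lane count: 256 div 64 = 4
p0[j] = (34+j < 36); true for j=0..1 → 2 lanes set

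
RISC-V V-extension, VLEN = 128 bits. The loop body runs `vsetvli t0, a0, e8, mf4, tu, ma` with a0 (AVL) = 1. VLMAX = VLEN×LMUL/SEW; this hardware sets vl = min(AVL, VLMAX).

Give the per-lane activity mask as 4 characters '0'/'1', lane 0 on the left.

predicate = 1000

lanes per group: 128·1/4/8 = 4
vl = min(AVL, VLMAX) = min(1, 4) = 1
bits (lane 0 leftmost): 1000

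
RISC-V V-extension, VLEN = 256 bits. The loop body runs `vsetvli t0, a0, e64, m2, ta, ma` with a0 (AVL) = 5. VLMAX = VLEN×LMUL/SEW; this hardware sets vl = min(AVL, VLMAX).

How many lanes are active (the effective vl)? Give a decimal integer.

vl = 5

VLMAX = VLEN×LMUL/SEW = 256×2/64 = 8
vl ← min(5, 8) = 5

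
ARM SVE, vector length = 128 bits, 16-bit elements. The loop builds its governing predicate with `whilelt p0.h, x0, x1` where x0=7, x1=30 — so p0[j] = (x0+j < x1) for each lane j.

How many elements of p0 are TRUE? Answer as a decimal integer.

lane count: 128 div 16 = 8
whilelt: lane j active iff 7+j < 30 → j < 23 → 8 active

vl = 8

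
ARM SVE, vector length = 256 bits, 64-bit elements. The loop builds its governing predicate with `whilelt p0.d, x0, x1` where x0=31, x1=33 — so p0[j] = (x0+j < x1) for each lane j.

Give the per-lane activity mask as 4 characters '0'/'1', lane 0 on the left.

lane count: 256 div 64 = 4
whilelt: lane j active iff 31+j < 33 → j < 2 → 2 active
bits (lane 0 leftmost): 1100

predicate = 1100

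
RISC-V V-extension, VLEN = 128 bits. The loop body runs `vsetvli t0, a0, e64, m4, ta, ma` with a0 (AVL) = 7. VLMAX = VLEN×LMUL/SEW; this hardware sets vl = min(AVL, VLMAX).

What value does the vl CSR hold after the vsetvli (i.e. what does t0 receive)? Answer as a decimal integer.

vl = 7

VLMAX = (128 × 4) / 64 = 8 lanes
vl ← min(7, 8) = 7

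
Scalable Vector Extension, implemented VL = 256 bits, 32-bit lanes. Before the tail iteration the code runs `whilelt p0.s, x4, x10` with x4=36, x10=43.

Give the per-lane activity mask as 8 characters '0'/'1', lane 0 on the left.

predicate = 11111110

register lanes = 256/32 = 8
p0[j] = (36+j < 43); true for j=0..6 → 7 lanes set
bits (lane 0 leftmost): 11111110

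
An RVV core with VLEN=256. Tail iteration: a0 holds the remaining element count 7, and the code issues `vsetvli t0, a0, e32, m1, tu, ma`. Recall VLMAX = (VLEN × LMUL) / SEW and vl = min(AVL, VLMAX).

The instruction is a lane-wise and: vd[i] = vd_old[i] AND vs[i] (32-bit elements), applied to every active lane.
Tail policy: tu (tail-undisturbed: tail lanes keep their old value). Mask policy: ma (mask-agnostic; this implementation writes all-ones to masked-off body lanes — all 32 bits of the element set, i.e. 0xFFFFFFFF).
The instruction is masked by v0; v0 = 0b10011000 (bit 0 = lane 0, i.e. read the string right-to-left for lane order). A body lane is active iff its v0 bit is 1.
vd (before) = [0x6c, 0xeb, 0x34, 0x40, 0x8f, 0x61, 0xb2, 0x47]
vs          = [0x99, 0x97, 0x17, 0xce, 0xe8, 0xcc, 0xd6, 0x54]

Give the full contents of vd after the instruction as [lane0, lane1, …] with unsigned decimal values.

vd = [4294967295, 4294967295, 4294967295, 64, 136, 4294967295, 4294967295, 71]

lanes per group: 256·1/32 = 8
vl = min(AVL, VLMAX) = min(7, 8) = 7
lane  0: mask-off/ones ⇒ 0xffffffff
lane  1: mask-off/ones ⇒ 0xffffffff
lane  2: mask-off/ones ⇒ 0xffffffff
lane  3: and(0x40,0xce) ⇒ 0x40
lane  4: and(0x8f,0xe8) ⇒ 0x88
lane  5: mask-off/ones ⇒ 0xffffffff
lane  6: mask-off/ones ⇒ 0xffffffff
lane  7: tail/keep ⇒ 0x47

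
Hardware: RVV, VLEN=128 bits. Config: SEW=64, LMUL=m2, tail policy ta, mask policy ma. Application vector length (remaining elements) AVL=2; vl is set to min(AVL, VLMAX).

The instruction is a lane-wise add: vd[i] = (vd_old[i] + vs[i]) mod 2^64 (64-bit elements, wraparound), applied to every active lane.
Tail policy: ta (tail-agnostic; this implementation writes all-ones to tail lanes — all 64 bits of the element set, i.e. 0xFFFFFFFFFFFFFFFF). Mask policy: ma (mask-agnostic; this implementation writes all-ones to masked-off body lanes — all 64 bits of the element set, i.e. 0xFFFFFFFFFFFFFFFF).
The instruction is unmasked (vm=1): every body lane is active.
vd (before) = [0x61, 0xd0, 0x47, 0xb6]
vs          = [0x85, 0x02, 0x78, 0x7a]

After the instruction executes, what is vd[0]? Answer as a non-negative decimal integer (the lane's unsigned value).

vd[0] = 230

VLMAX = (128 × 2) / 64 = 4 lanes
vl ← min(2, 4) = 2
[0] add(0x61,0x85) = 0xe6
[1] add(0xd0,0x02) = 0xd2
[2] tail/ones = 0xffffffffffffffff
[3] tail/ones = 0xffffffffffffffff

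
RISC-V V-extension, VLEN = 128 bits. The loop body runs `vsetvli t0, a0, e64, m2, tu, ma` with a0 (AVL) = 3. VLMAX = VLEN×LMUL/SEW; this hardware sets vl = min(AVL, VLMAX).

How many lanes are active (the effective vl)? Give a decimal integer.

vl = 3

VLMAX = VLEN×LMUL/SEW = 128×2/64 = 4
AVL=3 ≤ VLMAX=4, so vl = 3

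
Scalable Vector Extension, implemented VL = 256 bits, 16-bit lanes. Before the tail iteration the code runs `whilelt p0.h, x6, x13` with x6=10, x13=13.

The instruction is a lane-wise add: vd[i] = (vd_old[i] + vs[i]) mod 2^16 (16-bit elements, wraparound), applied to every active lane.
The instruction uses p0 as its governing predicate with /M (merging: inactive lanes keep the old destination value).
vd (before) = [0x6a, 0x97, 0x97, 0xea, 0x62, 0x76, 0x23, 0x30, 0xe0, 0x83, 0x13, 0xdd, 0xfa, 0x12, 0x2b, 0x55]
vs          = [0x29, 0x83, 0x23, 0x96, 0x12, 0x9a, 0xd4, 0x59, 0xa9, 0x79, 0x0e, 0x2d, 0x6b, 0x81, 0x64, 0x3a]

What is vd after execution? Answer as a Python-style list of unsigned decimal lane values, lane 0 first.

register lanes = 256/16 = 16
active while 10+j < 13, i.e. j ∈ [0,3) capped at 16 ⇒ 3
  i=0: add(0x6a,0x29) → 147
  i=1: add(0x97,0x83) → 282
  i=2: add(0x97,0x23) → 186
  i=3: tail/keep → 234
  i=4: tail/keep → 98
  i=5: tail/keep → 118
  i=6: tail/keep → 35
  i=7: tail/keep → 48
  i=8: tail/keep → 224
  i=9: tail/keep → 131
  i=10: tail/keep → 19
  i=11: tail/keep → 221
  i=12: tail/keep → 250
  i=13: tail/keep → 18
  i=14: tail/keep → 43
  i=15: tail/keep → 85

vd = [147, 282, 186, 234, 98, 118, 35, 48, 224, 131, 19, 221, 250, 18, 43, 85]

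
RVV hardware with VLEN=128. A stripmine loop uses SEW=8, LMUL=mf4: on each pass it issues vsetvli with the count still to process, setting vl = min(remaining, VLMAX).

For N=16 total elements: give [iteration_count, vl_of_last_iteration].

VLMAX = VLEN×LMUL/SEW = 128×1/4/8 = 4
16 elements at 4/iter → 4 passes, remainder 4 on the last

[iterations, last_vl] = [4, 4]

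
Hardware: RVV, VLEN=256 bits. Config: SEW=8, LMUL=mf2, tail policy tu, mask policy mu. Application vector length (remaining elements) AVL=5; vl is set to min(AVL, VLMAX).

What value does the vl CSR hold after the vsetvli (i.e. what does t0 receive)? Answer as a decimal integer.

VLMAX = VLEN×LMUL/SEW = 256×1/2/8 = 16
vl ← min(5, 16) = 5

vl = 5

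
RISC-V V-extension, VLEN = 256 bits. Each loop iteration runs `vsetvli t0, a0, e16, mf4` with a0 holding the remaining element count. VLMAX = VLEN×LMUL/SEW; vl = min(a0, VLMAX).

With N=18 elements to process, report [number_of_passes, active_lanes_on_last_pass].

[iterations, last_vl] = [5, 2]

VLMAX = VLEN×LMUL/SEW = 256×1/4/16 = 4
iterations = ceil(18/4) = 5; final-pass vl = 2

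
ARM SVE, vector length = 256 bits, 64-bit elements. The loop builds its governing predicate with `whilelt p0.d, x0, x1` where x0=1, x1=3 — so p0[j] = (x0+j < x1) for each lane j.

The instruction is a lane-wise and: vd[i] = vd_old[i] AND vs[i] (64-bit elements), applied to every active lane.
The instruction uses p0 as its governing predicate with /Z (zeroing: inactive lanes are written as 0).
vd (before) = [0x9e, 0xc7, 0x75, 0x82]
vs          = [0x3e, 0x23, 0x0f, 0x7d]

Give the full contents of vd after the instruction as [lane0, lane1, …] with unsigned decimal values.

256-bit reg / 64-bit elem → 4 lanes
p0[j] = (1+j < 3); true for j=0..1 → 2 lanes set
vd[0] and(0x9e,0x3e) -> 0x1e
vd[1] and(0xc7,0x23) -> 0x03
vd[2] tail/zero -> 0x00
vd[3] tail/zero -> 0x00

vd = [30, 3, 0, 0]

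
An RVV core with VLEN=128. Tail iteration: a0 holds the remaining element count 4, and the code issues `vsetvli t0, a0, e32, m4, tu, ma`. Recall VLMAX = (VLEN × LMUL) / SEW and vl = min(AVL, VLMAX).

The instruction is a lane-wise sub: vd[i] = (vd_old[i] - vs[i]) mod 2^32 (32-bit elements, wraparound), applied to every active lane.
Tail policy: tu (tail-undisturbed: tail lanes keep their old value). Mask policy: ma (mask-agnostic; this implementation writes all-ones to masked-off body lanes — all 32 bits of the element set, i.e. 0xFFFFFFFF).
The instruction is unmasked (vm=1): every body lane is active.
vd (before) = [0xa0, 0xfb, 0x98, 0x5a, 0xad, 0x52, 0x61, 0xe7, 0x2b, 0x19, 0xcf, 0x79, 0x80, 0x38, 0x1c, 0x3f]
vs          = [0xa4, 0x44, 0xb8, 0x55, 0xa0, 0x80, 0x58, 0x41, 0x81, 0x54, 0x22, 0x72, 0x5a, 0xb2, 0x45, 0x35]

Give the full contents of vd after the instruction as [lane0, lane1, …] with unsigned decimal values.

vd = [4294967292, 183, 4294967264, 5, 173, 82, 97, 231, 43, 25, 207, 121, 128, 56, 28, 63]

VLMAX = VLEN×LMUL/SEW = 128×4/32 = 16
AVL=4 ≤ VLMAX=16, so vl = 4
[0] sub(0xa0,0xa4) = 0xfffffffc
[1] sub(0xfb,0x44) = 0xb7
[2] sub(0x98,0xb8) = 0xffffffe0
[3] sub(0x5a,0x55) = 0x05
[4] tail/keep = 0xad
[5] tail/keep = 0x52
[6] tail/keep = 0x61
[7] tail/keep = 0xe7
[8] tail/keep = 0x2b
[9] tail/keep = 0x19
[10] tail/keep = 0xcf
[11] tail/keep = 0x79
[12] tail/keep = 0x80
[13] tail/keep = 0x38
[14] tail/keep = 0x1c
[15] tail/keep = 0x3f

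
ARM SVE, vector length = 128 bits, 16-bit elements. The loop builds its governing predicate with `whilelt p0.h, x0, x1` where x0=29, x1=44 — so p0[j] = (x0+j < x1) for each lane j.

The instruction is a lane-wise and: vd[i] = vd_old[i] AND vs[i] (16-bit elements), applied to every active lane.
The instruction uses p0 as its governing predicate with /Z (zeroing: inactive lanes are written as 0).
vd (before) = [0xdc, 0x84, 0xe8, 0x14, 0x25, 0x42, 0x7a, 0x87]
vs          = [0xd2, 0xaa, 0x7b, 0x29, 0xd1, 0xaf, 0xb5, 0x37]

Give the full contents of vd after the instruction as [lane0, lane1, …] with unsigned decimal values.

lane count: 128 div 16 = 8
active while 29+j < 44, i.e. j ∈ [0,15) capped at 8 ⇒ 8
  i=0: and(0xdc,0xd2) → 208
  i=1: and(0x84,0xaa) → 128
  i=2: and(0xe8,0x7b) → 104
  i=3: and(0x14,0x29) → 0
  i=4: and(0x25,0xd1) → 1
  i=5: and(0x42,0xaf) → 2
  i=6: and(0x7a,0xb5) → 48
  i=7: and(0x87,0x37) → 7

vd = [208, 128, 104, 0, 1, 2, 48, 7]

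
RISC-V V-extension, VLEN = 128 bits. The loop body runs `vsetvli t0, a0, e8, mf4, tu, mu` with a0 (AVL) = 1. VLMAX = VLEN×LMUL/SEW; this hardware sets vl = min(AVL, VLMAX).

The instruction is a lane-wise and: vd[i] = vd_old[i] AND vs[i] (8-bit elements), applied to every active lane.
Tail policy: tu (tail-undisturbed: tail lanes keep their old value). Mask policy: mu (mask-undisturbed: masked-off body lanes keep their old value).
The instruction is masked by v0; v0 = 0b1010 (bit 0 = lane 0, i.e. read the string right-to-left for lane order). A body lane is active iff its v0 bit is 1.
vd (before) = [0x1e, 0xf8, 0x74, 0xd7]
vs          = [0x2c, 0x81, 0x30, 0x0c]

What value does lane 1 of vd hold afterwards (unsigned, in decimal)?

VLMAX = (128 × 1/4) / 8 = 4 lanes
vl ← min(1, 4) = 1
  i=0: mask-off/keep → 30
  i=1: tail/keep → 248
  i=2: tail/keep → 116
  i=3: tail/keep → 215

vd[1] = 248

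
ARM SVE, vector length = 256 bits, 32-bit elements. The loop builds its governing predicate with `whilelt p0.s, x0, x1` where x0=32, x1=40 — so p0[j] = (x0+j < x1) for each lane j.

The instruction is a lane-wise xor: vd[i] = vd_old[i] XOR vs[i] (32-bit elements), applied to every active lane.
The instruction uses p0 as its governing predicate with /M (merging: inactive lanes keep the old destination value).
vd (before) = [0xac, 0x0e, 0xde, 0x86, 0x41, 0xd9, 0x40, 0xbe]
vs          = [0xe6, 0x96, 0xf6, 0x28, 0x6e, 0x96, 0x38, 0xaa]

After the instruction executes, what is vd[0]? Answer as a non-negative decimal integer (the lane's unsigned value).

vd[0] = 74

256-bit reg / 32-bit elem → 8 lanes
active while 32+j < 40, i.e. j ∈ [0,8) capped at 8 ⇒ 8
vd[0] xor(0xac,0xe6) -> 0x4a
vd[1] xor(0x0e,0x96) -> 0x98
vd[2] xor(0xde,0xf6) -> 0x28
vd[3] xor(0x86,0x28) -> 0xae
vd[4] xor(0x41,0x6e) -> 0x2f
vd[5] xor(0xd9,0x96) -> 0x4f
vd[6] xor(0x40,0x38) -> 0x78
vd[7] xor(0xbe,0xaa) -> 0x14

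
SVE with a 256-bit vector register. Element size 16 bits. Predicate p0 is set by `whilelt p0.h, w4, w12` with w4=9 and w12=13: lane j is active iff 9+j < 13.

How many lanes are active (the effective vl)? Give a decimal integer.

vl = 4

register lanes = 256/16 = 16
active while 9+j < 13, i.e. j ∈ [0,4) capped at 16 ⇒ 4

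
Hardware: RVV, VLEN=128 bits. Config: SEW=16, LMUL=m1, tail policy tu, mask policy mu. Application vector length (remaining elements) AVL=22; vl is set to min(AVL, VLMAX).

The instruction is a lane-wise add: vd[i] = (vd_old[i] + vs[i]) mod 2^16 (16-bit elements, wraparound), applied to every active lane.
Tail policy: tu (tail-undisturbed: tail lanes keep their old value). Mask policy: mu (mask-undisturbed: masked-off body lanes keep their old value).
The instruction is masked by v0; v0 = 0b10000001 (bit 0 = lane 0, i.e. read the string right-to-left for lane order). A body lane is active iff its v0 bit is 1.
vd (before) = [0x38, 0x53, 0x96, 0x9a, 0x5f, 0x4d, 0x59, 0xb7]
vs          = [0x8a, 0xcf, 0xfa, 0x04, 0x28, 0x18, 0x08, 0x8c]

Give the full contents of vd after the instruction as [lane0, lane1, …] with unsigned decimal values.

vd = [194, 83, 150, 154, 95, 77, 89, 323]

VLMAX = VLEN×LMUL/SEW = 128×1/16 = 8
vl ← min(22, 8) = 8
[0] add(0x38,0x8a) = 0xc2
[1] mask-off/keep = 0x53
[2] mask-off/keep = 0x96
[3] mask-off/keep = 0x9a
[4] mask-off/keep = 0x5f
[5] mask-off/keep = 0x4d
[6] mask-off/keep = 0x59
[7] add(0xb7,0x8c) = 0x143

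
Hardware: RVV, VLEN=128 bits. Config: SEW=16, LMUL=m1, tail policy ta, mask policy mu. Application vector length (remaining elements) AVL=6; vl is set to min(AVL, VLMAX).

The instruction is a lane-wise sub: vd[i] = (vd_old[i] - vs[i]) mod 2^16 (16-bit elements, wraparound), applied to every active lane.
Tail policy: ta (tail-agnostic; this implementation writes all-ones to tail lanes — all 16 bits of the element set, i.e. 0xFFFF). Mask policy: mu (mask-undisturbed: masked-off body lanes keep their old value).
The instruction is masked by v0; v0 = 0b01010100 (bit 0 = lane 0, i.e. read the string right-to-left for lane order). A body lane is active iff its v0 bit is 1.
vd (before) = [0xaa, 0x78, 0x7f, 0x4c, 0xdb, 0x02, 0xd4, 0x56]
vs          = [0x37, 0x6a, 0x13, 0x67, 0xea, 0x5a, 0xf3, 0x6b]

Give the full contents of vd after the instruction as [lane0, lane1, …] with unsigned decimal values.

vd = [170, 120, 108, 76, 65521, 2, 65535, 65535]

VLMAX = (128 × 1) / 16 = 8 lanes
AVL=6 ≤ VLMAX=8, so vl = 6
vd[0] mask-off/keep -> 0xaa
vd[1] mask-off/keep -> 0x78
vd[2] sub(0x7f,0x13) -> 0x6c
vd[3] mask-off/keep -> 0x4c
vd[4] sub(0xdb,0xea) -> 0xfff1
vd[5] mask-off/keep -> 0x02
vd[6] tail/ones -> 0xffff
vd[7] tail/ones -> 0xffff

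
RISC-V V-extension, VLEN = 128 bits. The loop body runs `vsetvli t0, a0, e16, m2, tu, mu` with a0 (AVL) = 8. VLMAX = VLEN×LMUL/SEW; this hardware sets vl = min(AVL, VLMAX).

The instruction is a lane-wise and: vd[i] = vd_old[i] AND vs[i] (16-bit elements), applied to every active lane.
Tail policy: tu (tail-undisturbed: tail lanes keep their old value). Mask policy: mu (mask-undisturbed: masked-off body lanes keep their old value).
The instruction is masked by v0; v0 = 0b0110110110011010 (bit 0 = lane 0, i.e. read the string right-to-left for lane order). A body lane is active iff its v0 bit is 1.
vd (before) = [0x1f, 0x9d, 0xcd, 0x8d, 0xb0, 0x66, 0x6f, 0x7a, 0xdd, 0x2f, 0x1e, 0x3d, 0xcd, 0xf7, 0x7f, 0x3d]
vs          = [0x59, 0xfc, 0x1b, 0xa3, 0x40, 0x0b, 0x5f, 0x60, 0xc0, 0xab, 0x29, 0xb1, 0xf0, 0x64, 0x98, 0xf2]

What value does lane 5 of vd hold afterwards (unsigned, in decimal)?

lanes per group: 128·2/16 = 16
vl = min(AVL, VLMAX) = min(8, 16) = 8
lane  0: mask-off/keep ⇒ 0x1f
lane  1: and(0x9d,0xfc) ⇒ 0x9c
lane  2: mask-off/keep ⇒ 0xcd
lane  3: and(0x8d,0xa3) ⇒ 0x81
lane  4: and(0xb0,0x40) ⇒ 0x00
lane  5: mask-off/keep ⇒ 0x66
lane  6: mask-off/keep ⇒ 0x6f
lane  7: and(0x7a,0x60) ⇒ 0x60
lane  8: tail/keep ⇒ 0xdd
lane  9: tail/keep ⇒ 0x2f
lane 10: tail/keep ⇒ 0x1e
lane 11: tail/keep ⇒ 0x3d
lane 12: tail/keep ⇒ 0xcd
lane 13: tail/keep ⇒ 0xf7
lane 14: tail/keep ⇒ 0x7f
lane 15: tail/keep ⇒ 0x3d

vd[5] = 102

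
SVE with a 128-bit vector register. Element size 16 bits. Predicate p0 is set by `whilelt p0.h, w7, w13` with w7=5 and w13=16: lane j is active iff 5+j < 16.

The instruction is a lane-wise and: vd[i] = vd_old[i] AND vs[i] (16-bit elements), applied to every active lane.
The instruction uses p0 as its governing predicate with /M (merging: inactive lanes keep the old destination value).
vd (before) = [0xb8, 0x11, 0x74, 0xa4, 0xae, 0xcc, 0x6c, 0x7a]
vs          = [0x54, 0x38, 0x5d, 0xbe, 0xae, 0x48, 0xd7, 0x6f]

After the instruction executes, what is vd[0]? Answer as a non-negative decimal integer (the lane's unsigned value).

vd[0] = 16

register lanes = 128/16 = 8
active while 5+j < 16, i.e. j ∈ [0,11) capped at 8 ⇒ 8
[0] and(0xb8,0x54) = 0x10
[1] and(0x11,0x38) = 0x10
[2] and(0x74,0x5d) = 0x54
[3] and(0xa4,0xbe) = 0xa4
[4] and(0xae,0xae) = 0xae
[5] and(0xcc,0x48) = 0x48
[6] and(0x6c,0xd7) = 0x44
[7] and(0x7a,0x6f) = 0x6a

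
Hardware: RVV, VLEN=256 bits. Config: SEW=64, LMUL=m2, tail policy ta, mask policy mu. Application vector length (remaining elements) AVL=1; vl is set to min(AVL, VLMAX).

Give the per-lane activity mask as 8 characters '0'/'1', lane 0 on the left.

VLMAX = VLEN×LMUL/SEW = 256×2/64 = 8
vl = min(AVL, VLMAX) = min(1, 8) = 1
bits (lane 0 leftmost): 10000000

predicate = 10000000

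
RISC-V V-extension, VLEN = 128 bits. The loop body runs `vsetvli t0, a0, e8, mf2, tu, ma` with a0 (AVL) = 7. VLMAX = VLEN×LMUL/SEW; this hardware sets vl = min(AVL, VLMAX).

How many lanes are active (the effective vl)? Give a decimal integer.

VLMAX = VLEN×LMUL/SEW = 128×1/2/8 = 8
vl = min(AVL, VLMAX) = min(7, 8) = 7

vl = 7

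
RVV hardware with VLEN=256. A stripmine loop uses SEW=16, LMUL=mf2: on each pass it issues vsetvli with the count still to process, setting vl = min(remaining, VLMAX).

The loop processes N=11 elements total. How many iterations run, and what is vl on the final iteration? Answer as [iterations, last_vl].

[iterations, last_vl] = [2, 3]

lanes per group: 256·1/2/16 = 8
11 elements at 8/iter → 2 passes, remainder 3 on the last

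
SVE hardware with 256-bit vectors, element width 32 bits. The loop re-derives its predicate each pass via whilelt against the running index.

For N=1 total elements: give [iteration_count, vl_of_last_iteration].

lane count: 256 div 32 = 8
N=1: ⌈1/8⌉ = 1 iters; last vl = 1 − 0×8 = 1

[iterations, last_vl] = [1, 1]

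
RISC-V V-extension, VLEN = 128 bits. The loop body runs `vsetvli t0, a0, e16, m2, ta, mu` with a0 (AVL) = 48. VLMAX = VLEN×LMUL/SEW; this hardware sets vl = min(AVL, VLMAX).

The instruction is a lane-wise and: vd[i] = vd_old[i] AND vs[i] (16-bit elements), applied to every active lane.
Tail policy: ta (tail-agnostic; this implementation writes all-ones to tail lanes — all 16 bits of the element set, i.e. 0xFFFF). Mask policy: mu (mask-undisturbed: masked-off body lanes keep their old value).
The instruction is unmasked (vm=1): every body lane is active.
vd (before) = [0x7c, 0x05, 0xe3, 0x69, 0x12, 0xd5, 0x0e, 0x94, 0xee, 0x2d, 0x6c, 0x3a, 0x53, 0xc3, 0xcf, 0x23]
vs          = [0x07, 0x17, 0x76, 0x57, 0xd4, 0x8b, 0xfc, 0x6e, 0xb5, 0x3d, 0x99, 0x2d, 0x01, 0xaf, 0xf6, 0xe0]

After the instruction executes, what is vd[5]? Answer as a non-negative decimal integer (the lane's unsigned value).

vd[5] = 129

lanes per group: 128·2/16 = 16
vl ← min(48, 16) = 16
lane  0: and(0x7c,0x07) ⇒ 0x04
lane  1: and(0x05,0x17) ⇒ 0x05
lane  2: and(0xe3,0x76) ⇒ 0x62
lane  3: and(0x69,0x57) ⇒ 0x41
lane  4: and(0x12,0xd4) ⇒ 0x10
lane  5: and(0xd5,0x8b) ⇒ 0x81
lane  6: and(0x0e,0xfc) ⇒ 0x0c
lane  7: and(0x94,0x6e) ⇒ 0x04
lane  8: and(0xee,0xb5) ⇒ 0xa4
lane  9: and(0x2d,0x3d) ⇒ 0x2d
lane 10: and(0x6c,0x99) ⇒ 0x08
lane 11: and(0x3a,0x2d) ⇒ 0x28
lane 12: and(0x53,0x01) ⇒ 0x01
lane 13: and(0xc3,0xaf) ⇒ 0x83
lane 14: and(0xcf,0xf6) ⇒ 0xc6
lane 15: and(0x23,0xe0) ⇒ 0x20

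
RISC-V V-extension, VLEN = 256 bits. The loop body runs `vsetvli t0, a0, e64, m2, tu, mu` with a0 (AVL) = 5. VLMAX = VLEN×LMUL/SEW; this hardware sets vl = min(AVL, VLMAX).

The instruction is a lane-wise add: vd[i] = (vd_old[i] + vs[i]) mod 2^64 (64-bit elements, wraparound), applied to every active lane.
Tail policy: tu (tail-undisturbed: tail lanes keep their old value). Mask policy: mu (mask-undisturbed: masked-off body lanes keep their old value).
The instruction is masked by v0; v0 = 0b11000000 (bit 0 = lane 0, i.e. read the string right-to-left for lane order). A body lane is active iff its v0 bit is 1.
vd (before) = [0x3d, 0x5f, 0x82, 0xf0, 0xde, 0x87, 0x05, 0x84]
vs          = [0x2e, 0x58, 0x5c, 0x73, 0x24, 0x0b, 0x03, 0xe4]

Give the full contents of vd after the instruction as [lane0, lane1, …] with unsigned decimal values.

VLMAX = (256 × 2) / 64 = 8 lanes
AVL=5 ≤ VLMAX=8, so vl = 5
[0] mask-off/keep = 0x3d
[1] mask-off/keep = 0x5f
[2] mask-off/keep = 0x82
[3] mask-off/keep = 0xf0
[4] mask-off/keep = 0xde
[5] tail/keep = 0x87
[6] tail/keep = 0x05
[7] tail/keep = 0x84

vd = [61, 95, 130, 240, 222, 135, 5, 132]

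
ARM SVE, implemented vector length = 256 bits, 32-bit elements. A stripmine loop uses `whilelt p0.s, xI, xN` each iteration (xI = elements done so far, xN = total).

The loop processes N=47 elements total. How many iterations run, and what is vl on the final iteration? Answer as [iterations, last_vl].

lane count: 256 div 32 = 8
iterations = ceil(47/8) = 6; final-pass vl = 7

[iterations, last_vl] = [6, 7]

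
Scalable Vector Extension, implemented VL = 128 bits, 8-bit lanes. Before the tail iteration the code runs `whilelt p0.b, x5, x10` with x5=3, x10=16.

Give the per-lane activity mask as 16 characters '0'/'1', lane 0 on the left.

128-bit reg / 8-bit elem → 16 lanes
p0[j] = (3+j < 16); true for j=0..12 → 13 lanes set
bits (lane 0 leftmost): 1111111111111000

predicate = 1111111111111000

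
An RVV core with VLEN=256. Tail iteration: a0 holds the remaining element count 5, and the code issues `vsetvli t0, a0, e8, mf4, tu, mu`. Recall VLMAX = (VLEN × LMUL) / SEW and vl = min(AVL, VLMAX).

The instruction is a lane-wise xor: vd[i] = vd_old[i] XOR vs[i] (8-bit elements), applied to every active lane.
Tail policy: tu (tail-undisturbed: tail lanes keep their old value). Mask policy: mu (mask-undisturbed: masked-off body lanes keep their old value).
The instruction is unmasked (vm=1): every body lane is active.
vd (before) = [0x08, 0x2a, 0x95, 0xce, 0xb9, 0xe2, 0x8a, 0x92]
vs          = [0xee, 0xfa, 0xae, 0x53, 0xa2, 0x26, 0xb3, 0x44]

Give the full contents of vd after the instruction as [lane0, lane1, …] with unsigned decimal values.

lanes per group: 256·1/4/8 = 8
AVL=5 ≤ VLMAX=8, so vl = 5
  i=0: xor(0x08,0xee) → 230
  i=1: xor(0x2a,0xfa) → 208
  i=2: xor(0x95,0xae) → 59
  i=3: xor(0xce,0x53) → 157
  i=4: xor(0xb9,0xa2) → 27
  i=5: tail/keep → 226
  i=6: tail/keep → 138
  i=7: tail/keep → 146

vd = [230, 208, 59, 157, 27, 226, 138, 146]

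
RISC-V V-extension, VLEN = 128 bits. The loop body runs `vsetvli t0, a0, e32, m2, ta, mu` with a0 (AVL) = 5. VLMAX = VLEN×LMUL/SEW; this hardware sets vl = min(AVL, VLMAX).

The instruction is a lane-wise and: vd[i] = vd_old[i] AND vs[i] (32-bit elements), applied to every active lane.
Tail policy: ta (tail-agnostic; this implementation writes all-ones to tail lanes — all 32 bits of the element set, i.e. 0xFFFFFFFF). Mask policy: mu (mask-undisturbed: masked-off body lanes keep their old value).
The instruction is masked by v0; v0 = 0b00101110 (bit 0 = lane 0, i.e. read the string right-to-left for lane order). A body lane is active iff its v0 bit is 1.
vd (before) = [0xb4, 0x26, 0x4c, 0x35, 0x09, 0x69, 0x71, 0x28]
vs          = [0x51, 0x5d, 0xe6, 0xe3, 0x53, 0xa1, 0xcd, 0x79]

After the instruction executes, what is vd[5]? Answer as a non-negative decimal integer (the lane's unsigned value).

VLMAX = (128 × 2) / 32 = 8 lanes
vl ← min(5, 8) = 5
  i=0: mask-off/keep → 180
  i=1: and(0x26,0x5d) → 4
  i=2: and(0x4c,0xe6) → 68
  i=3: and(0x35,0xe3) → 33
  i=4: mask-off/keep → 9
  i=5: tail/ones → 4294967295
  i=6: tail/ones → 4294967295
  i=7: tail/ones → 4294967295

vd[5] = 4294967295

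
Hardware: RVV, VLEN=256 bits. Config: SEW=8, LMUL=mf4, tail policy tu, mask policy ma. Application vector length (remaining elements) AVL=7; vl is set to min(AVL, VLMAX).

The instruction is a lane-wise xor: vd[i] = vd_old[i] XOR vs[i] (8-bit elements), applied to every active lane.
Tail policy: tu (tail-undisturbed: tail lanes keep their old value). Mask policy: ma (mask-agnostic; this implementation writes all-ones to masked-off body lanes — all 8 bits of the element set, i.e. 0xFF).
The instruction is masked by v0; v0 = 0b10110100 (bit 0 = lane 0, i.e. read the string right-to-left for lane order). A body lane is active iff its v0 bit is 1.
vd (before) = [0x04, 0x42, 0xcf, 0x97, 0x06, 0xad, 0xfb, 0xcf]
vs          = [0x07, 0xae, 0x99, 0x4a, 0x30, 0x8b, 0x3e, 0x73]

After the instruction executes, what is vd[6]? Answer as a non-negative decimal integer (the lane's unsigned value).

vd[6] = 255

VLMAX = VLEN×LMUL/SEW = 256×1/4/8 = 8
AVL=7 ≤ VLMAX=8, so vl = 7
  i=0: mask-off/ones → 255
  i=1: mask-off/ones → 255
  i=2: xor(0xcf,0x99) → 86
  i=3: mask-off/ones → 255
  i=4: xor(0x06,0x30) → 54
  i=5: xor(0xad,0x8b) → 38
  i=6: mask-off/ones → 255
  i=7: tail/keep → 207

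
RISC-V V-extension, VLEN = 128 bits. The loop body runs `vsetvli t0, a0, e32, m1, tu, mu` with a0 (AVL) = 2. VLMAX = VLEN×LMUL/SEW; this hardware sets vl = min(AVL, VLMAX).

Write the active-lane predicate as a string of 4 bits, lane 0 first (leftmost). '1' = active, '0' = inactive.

VLMAX = (128 × 1) / 32 = 4 lanes
vl ← min(2, 4) = 2
bits (lane 0 leftmost): 1100

predicate = 1100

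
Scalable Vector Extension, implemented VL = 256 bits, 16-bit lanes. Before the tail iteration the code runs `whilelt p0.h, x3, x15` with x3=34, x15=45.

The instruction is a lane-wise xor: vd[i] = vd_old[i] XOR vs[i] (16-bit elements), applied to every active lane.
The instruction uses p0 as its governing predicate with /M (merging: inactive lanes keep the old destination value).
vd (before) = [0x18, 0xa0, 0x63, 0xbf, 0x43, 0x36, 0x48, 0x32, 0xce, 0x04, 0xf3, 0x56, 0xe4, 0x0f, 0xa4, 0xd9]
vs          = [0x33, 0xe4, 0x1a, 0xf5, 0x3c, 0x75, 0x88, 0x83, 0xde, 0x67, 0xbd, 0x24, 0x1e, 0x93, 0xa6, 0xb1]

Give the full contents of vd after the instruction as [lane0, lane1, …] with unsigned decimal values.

lane count: 256 div 16 = 16
p0[j] = (34+j < 45); true for j=0..10 → 11 lanes set
lane  0: xor(0x18,0x33) ⇒ 0x2b
lane  1: xor(0xa0,0xe4) ⇒ 0x44
lane  2: xor(0x63,0x1a) ⇒ 0x79
lane  3: xor(0xbf,0xf5) ⇒ 0x4a
lane  4: xor(0x43,0x3c) ⇒ 0x7f
lane  5: xor(0x36,0x75) ⇒ 0x43
lane  6: xor(0x48,0x88) ⇒ 0xc0
lane  7: xor(0x32,0x83) ⇒ 0xb1
lane  8: xor(0xce,0xde) ⇒ 0x10
lane  9: xor(0x04,0x67) ⇒ 0x63
lane 10: xor(0xf3,0xbd) ⇒ 0x4e
lane 11: tail/keep ⇒ 0x56
lane 12: tail/keep ⇒ 0xe4
lane 13: tail/keep ⇒ 0x0f
lane 14: tail/keep ⇒ 0xa4
lane 15: tail/keep ⇒ 0xd9

vd = [43, 68, 121, 74, 127, 67, 192, 177, 16, 99, 78, 86, 228, 15, 164, 217]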